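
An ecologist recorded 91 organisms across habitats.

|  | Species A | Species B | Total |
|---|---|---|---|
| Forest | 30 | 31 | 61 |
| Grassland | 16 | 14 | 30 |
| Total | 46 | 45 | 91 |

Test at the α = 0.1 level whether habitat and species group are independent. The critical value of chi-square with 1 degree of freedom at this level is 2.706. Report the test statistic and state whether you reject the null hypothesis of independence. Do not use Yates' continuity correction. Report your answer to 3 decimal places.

0.139; fail to reject H₀

Grand total N = 91.
Expected counts (row total × column total / N):
  Forest, Species A: 61×46/91 = 30.8352
  Forest, Species B: 61×45/91 = 30.1648
  Grassland, Species A: 30×46/91 = 15.1648
  Grassland, Species B: 30×45/91 = 14.8352
Contributions (O − E)²/E:
  (30 − 30.8352)²/30.8352 = 0.0226
  (31 − 30.1648)²/30.1648 = 0.0231
  (16 − 15.1648)²/15.1648 = 0.0460
  (14 − 14.8352)²/14.8352 = 0.0470
χ² = 0.0226 + 0.0231 + 0.0460 + 0.0470 = 0.139
df = (2−1)(2−1) = 1. Since 0.139 < 2.706, fail to reject the null hypothesis of independence at α = 0.1.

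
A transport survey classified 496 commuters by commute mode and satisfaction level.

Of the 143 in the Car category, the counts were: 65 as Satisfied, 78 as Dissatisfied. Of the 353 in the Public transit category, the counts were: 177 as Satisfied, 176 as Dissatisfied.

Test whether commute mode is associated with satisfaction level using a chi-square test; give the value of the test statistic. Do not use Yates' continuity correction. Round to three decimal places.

0.895

Row totals: 143, 353. Column totals: 242, 254. Grand total N = 496.
Expected counts (row total × column total / N):
  Car, Satisfied: 143×242/496 = 69.7702
  Car, Dissatisfied: 143×254/496 = 73.2298
  Public transit, Satisfied: 353×242/496 = 172.2298
  Public transit, Dissatisfied: 353×254/496 = 180.7702
Contributions (O − E)²/E:
  (65 − 69.7702)²/69.7702 = 0.3261
  (78 − 73.2298)²/73.2298 = 0.3107
  (177 − 172.2298)²/172.2298 = 0.1321
  (176 − 180.7702)²/180.7702 = 0.1259
χ² = 0.3261 + 0.3107 + 0.1321 + 0.1259 = 0.895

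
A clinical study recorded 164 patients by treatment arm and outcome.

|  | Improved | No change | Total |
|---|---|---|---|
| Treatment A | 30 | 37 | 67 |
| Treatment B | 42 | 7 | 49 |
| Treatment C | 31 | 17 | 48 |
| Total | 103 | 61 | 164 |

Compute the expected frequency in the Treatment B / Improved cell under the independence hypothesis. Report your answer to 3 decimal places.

Row total (Treatment B) = 49; column total (Improved) = 103; grand total N = 164.
Expected count = (row total × column total) / N = 49 × 103 / 164 = 30.774.

30.774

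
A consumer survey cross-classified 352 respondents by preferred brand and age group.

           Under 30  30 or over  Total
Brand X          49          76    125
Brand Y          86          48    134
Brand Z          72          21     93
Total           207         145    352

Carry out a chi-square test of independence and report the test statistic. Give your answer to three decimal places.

34.733

Grand total N = 352.
Expected counts (row total × column total / N):
  Brand X, Under 30: 125×207/352 = 73.5085
  Brand X, 30 or over: 125×145/352 = 51.4915
  Brand Y, Under 30: 134×207/352 = 78.8011
  Brand Y, 30 or over: 134×145/352 = 55.1989
  Brand Z, Under 30: 93×207/352 = 54.6903
  Brand Z, 30 or over: 93×145/352 = 38.3097
Contributions (O − E)²/E:
  (49 − 73.5085)²/73.5085 = 8.1714
  (76 − 51.4915)²/51.4915 = 11.6654
  (86 − 78.8011)²/78.8011 = 0.6577
  (48 − 55.1989)²/55.1989 = 0.9389
  (72 − 54.6903)²/54.6903 = 5.4786
  (21 − 38.3097)²/38.3097 = 7.8211
χ² = 8.1714 + 11.6654 + 0.6577 + 0.9389 + 5.4786 + 7.8211 = 34.733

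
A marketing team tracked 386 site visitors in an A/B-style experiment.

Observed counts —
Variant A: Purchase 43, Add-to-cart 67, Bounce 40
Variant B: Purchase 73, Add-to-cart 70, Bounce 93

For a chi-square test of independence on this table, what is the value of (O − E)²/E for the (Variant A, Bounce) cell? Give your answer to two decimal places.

2.64

Row total (Variant A) = 150; column total (Bounce) = 133; N = 386.
Expected count E = 150 × 133 / 386 = 51.684.
Contribution = (O − E)²/E = (40 − 51.684)² / 51.684 = 2.64.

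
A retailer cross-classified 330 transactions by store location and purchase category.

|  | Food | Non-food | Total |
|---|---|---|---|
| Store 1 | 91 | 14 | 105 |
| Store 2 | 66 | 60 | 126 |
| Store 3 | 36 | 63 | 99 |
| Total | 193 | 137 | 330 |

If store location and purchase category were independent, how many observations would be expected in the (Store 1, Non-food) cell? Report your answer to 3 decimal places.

43.591

Row total (Store 1) = 105; column total (Non-food) = 137; grand total N = 330.
Expected count = (row total × column total) / N = 105 × 137 / 330 = 43.591.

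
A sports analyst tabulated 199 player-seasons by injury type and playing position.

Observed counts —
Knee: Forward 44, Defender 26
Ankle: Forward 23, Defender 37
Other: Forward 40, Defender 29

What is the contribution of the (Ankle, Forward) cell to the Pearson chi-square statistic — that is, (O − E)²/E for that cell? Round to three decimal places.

2.659

Row total (Ankle) = 60; column total (Forward) = 107; N = 199.
Expected count E = 60 × 107 / 199 = 32.2613.
Contribution = (O − E)²/E = (23 − 32.2613)² / 32.2613 = 2.659.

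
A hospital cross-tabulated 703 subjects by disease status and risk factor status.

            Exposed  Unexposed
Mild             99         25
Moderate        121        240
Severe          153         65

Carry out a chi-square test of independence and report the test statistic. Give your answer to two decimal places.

116.72

Row totals: 124, 361, 218. Column totals: 373, 330. Grand total N = 703.
Expected counts (row total × column total / N):
  Mild, Exposed: 124×373/703 = 65.792
  Mild, Unexposed: 124×330/703 = 58.208
  Moderate, Exposed: 361×373/703 = 191.541
  Moderate, Unexposed: 361×330/703 = 169.459
  Severe, Exposed: 218×373/703 = 115.667
  Severe, Unexposed: 218×330/703 = 102.333
Contributions (O − E)²/E:
  (99 − 65.792)²/65.792 = 16.7615
  (25 − 58.208)²/58.208 = 18.9454
  (121 − 191.541)²/191.541 = 25.9789
  (240 − 169.459)²/169.459 = 29.3642
  (153 − 115.667)²/115.667 = 12.0497
  (65 − 102.333)²/102.333 = 13.6198
χ² = 16.7615 + 18.9454 + 25.9789 + 29.3642 + 12.0497 + 13.6198 = 116.72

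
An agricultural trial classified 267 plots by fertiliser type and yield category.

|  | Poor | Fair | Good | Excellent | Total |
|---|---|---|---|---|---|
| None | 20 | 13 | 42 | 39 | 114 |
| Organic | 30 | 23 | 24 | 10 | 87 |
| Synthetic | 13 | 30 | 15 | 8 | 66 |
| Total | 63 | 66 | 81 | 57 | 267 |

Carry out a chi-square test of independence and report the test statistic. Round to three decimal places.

44.816

Grand total N = 267.
Expected counts (row total × column total / N):
  None, Poor: 114×63/267 = 26.8989
  None, Fair: 114×66/267 = 28.1798
  None, Good: 114×81/267 = 34.5843
  None, Excellent: 114×57/267 = 24.3371
  Organic, Poor: 87×63/267 = 20.5281
  Organic, Fair: 87×66/267 = 21.5056
  Organic, Good: 87×81/267 = 26.3933
  Organic, Excellent: 87×57/267 = 18.5730
  Synthetic, Poor: 66×63/267 = 15.5730
  Synthetic, Fair: 66×66/267 = 16.3146
  Synthetic, Good: 66×81/267 = 20.0225
  Synthetic, Excellent: 66×57/267 = 14.0899
Contributions (O − E)²/E:
  (20 − 26.8989)²/26.8989 = 1.7694
  (13 − 28.1798)²/28.1798 = 8.1770
  (42 − 34.5843)²/34.5843 = 1.5901
  (39 − 24.3371)²/24.3371 = 8.8343
  (30 − 20.5281)²/20.5281 = 4.3704
  (23 − 21.5056)²/21.5056 = 0.1038
  (24 − 26.3933)²/26.3933 = 0.2170
  (10 − 18.5730)²/18.5730 = 3.9572
  (13 − 15.5730)²/15.5730 = 0.4251
  (30 − 16.3146)²/16.3146 = 11.4799
  (15 − 20.0225)²/20.0225 = 1.2599
  (8 − 14.0899)²/14.0899 = 2.6322
χ² = 1.7694 + 8.1770 + 1.5901 + 8.8343 + 4.3704 + 0.1038 + 0.2170 + 3.9572 + 0.4251 + 11.4799 + 1.2599 + 2.6322 = 44.816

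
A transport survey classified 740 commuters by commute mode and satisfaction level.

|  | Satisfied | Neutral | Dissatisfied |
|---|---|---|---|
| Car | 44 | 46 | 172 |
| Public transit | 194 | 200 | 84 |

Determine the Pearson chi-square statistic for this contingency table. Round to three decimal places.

172.875

Row totals: 262, 478. Column totals: 238, 246, 256. Grand total N = 740.
Expected counts (row total × column total / N):
  Car, Satisfied: 262×238/740 = 84.2649
  Car, Neutral: 262×246/740 = 87.0973
  Car, Dissatisfied: 262×256/740 = 90.6378
  Public transit, Satisfied: 478×238/740 = 153.7351
  Public transit, Neutral: 478×246/740 = 158.9027
  Public transit, Dissatisfied: 478×256/740 = 165.3622
Contributions (O − E)²/E:
  (44 − 84.2649)²/84.2649 = 19.2401
  (46 − 87.0973)²/87.0973 = 19.3920
  (172 − 90.6378)²/90.6378 = 73.0358
  (194 − 153.7351)²/153.7351 = 10.5458
  (200 − 158.9027)²/158.9027 = 10.6291
  (84 − 165.3622)²/165.3622 = 40.0322
χ² = 19.2401 + 19.3920 + 73.0358 + 10.5458 + 10.6291 + 40.0322 = 172.875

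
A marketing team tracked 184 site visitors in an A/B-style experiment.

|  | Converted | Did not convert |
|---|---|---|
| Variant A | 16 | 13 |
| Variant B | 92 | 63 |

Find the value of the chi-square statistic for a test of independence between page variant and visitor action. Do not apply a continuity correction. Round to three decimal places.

0.176

Row totals: 29, 155. Column totals: 108, 76. Grand total N = 184.
Expected counts (row total × column total / N):
  Variant A, Converted: 29×108/184 = 17.0217
  Variant A, Did not convert: 29×76/184 = 11.9783
  Variant B, Converted: 155×108/184 = 90.9783
  Variant B, Did not convert: 155×76/184 = 64.0217
Contributions (O − E)²/E:
  (16 − 17.0217)²/17.0217 = 0.0613
  (13 − 11.9783)²/11.9783 = 0.0871
  (92 − 90.9783)²/90.9783 = 0.0115
  (63 − 64.0217)²/64.0217 = 0.0163
χ² = 0.0613 + 0.0871 + 0.0115 + 0.0163 = 0.176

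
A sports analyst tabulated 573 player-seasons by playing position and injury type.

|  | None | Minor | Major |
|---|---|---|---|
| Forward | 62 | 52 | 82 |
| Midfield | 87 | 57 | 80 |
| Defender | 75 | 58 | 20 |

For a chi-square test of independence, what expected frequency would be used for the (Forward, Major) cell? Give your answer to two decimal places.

Row total (Forward) = 196; column total (Major) = 182; grand total N = 573.
Expected count = (row total × column total) / N = 196 × 182 / 573 = 62.25.

62.25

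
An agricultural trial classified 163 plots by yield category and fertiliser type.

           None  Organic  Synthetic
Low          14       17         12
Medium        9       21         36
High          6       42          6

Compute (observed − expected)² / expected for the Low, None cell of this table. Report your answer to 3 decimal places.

5.270

Row total (Low) = 43; column total (None) = 29; N = 163.
Expected count E = 43 × 29 / 163 = 7.65031.
Contribution = (O − E)²/E = (14 − 7.65031)² / 7.65031 = 5.270.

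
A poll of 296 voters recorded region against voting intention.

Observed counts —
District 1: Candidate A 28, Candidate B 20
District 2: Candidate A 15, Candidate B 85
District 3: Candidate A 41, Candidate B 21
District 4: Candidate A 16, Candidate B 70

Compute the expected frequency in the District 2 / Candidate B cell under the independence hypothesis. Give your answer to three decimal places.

66.216

Row total (District 2) = 100; column total (Candidate B) = 196; grand total N = 296.
Expected count = (row total × column total) / N = 100 × 196 / 296 = 66.216.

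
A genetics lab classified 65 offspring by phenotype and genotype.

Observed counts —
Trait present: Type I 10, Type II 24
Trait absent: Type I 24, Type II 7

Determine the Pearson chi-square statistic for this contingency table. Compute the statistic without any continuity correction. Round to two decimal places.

Row totals: 34, 31. Column totals: 34, 31. Grand total N = 65.
Expected counts (row total × column total / N):
  Trait present, Type I: 34×34/65 = 17.785
  Trait present, Type II: 34×31/65 = 16.215
  Trait absent, Type I: 31×34/65 = 16.215
  Trait absent, Type II: 31×31/65 = 14.785
Contributions (O − E)²/E:
  (10 − 17.785)²/17.785 = 3.4077
  (24 − 16.215)²/16.215 = 3.7377
  (24 − 16.215)²/16.215 = 3.7377
  (7 − 14.785)²/14.785 = 4.0992
χ² = 3.4077 + 3.7377 + 3.7377 + 4.0992 = 14.98

14.98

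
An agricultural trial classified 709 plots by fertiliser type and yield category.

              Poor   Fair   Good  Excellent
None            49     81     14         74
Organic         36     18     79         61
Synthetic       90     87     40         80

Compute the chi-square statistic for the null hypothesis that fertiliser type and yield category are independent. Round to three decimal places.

Row totals: 218, 194, 297. Column totals: 175, 186, 133, 215. Grand total N = 709.
Expected counts (row total × column total / N):
  None, Poor: 218×175/709 = 53.8082
  None, Fair: 218×186/709 = 57.1904
  None, Good: 218×133/709 = 40.8942
  None, Excellent: 218×215/709 = 66.1072
  Organic, Poor: 194×175/709 = 47.8843
  Organic, Fair: 194×186/709 = 50.8942
  Organic, Good: 194×133/709 = 36.3921
  Organic, Excellent: 194×215/709 = 58.8293
  Synthetic, Poor: 297×175/709 = 73.3075
  Synthetic, Fair: 297×186/709 = 77.9154
  Synthetic, Good: 297×133/709 = 55.7137
  Synthetic, Excellent: 297×215/709 = 90.0635
Contributions (O − E)²/E:
  (49 − 53.8082)²/53.8082 = 0.4297
  (81 − 57.1904)²/57.1904 = 9.9125
  (14 − 40.8942)²/40.8942 = 17.6871
  (74 − 66.1072)²/66.1072 = 0.9424
  (36 − 47.8843)²/47.8843 = 2.9495
  (18 − 50.8942)²/50.8942 = 21.2603
  (79 − 36.3921)²/36.3921 = 49.8854
  (61 − 58.8293)²/58.8293 = 0.0801
  (90 − 73.3075)²/73.3075 = 3.8010
  (87 − 77.9154)²/77.9154 = 1.0592
  (40 − 55.7137)²/55.7137 = 4.4320
  (80 − 90.0635)²/90.0635 = 1.1245
χ² = 0.4297 + 9.9125 + 17.6871 + 0.9424 + 2.9495 + 21.2603 + 49.8854 + 0.0801 + 3.8010 + 1.0592 + 4.4320 + 1.1245 = 113.564

113.564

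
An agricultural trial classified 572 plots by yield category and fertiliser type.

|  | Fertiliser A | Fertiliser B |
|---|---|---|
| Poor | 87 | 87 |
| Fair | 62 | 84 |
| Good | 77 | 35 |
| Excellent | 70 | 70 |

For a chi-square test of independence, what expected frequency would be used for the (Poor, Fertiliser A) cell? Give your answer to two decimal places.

90.04

Row total (Poor) = 174; column total (Fertiliser A) = 296; grand total N = 572.
Expected count = (row total × column total) / N = 174 × 296 / 572 = 90.04.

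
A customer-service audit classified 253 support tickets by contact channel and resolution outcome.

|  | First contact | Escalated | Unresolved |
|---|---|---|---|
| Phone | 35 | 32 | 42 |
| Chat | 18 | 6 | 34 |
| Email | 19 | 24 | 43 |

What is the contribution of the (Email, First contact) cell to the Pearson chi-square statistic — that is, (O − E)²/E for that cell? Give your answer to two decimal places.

Row total (Email) = 86; column total (First contact) = 72; N = 253.
Expected count E = 86 × 72 / 253 = 24.4743.
Contribution = (O − E)²/E = (19 − 24.4743)² / 24.4743 = 1.22.

1.22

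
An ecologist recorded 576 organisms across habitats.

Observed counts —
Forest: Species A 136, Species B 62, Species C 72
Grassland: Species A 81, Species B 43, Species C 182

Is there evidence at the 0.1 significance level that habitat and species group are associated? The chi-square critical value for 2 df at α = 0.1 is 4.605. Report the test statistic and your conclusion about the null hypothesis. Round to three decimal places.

63.012; reject H₀

Row totals: 270, 306. Column totals: 217, 105, 254. Grand total N = 576.
Expected counts (row total × column total / N):
  Forest, Species A: 270×217/576 = 101.7188
  Forest, Species B: 270×105/576 = 49.2188
  Forest, Species C: 270×254/576 = 119.0625
  Grassland, Species A: 306×217/576 = 115.2812
  Grassland, Species B: 306×105/576 = 55.7812
  Grassland, Species C: 306×254/576 = 134.9375
Contributions (O − E)²/E:
  (136 − 101.7188)²/101.7188 = 11.5534
  (62 − 49.2188)²/49.2188 = 3.3190
  (72 − 119.0625)²/119.0625 = 18.6027
  (81 − 115.2812)²/115.2812 = 10.1942
  (43 − 55.7812)²/55.7812 = 2.9286
  (182 − 134.9375)²/134.9375 = 16.4141
χ² = 11.5534 + 3.3190 + 18.6027 + 10.1942 + 2.9286 + 16.4141 = 63.012
df = (2−1)(3−1) = 2. Since 63.012 > 4.605, reject the null hypothesis of independence at α = 0.1.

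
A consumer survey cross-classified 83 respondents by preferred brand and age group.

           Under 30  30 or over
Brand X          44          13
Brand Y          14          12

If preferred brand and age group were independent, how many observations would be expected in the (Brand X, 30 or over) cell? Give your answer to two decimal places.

17.17

Row total (Brand X) = 57; column total (30 or over) = 25; grand total N = 83.
Expected count = (row total × column total) / N = 57 × 25 / 83 = 17.17.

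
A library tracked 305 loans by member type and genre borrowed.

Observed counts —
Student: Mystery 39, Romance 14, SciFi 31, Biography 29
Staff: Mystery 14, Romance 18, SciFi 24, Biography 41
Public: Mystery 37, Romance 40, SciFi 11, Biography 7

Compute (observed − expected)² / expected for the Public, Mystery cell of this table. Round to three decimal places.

2.868

Row total (Public) = 95; column total (Mystery) = 90; N = 305.
Expected count E = 95 × 90 / 305 = 28.0328.
Contribution = (O − E)²/E = (37 − 28.0328)² / 28.0328 = 2.868.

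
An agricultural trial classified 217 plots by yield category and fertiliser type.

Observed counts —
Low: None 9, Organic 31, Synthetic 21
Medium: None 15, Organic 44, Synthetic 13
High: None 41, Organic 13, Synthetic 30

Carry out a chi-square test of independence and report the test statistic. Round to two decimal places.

Row totals: 61, 72, 84. Column totals: 65, 88, 64. Grand total N = 217.
Expected counts (row total × column total / N):
  Low, None: 61×65/217 = 18.2719
  Low, Organic: 61×88/217 = 24.7373
  Low, Synthetic: 61×64/217 = 17.9908
  Medium, None: 72×65/217 = 21.5668
  Medium, Organic: 72×88/217 = 29.1982
  Medium, Synthetic: 72×64/217 = 21.2350
  High, None: 84×65/217 = 25.1613
  High, Organic: 84×88/217 = 34.0645
  High, Synthetic: 84×64/217 = 24.7742
Contributions (O − E)²/E:
  (9 − 18.2719)²/18.2719 = 4.7049
  (31 − 24.7373)²/24.7373 = 1.5855
  (21 − 17.9908)²/17.9908 = 0.5033
  (15 − 21.5668)²/21.5668 = 1.9995
  (44 − 29.1982)²/29.1982 = 7.5037
  (13 − 21.2350)²/21.2350 = 3.1936
  (41 − 25.1613)²/25.1613 = 9.9702
  (13 − 34.0645)²/34.0645 = 13.0257
  (30 − 24.7742)²/24.7742 = 1.1023
χ² = 4.7049 + 1.5855 + 0.5033 + 1.9995 + 7.5037 + 3.1936 + 9.9702 + 13.0257 + 1.1023 = 43.59

43.59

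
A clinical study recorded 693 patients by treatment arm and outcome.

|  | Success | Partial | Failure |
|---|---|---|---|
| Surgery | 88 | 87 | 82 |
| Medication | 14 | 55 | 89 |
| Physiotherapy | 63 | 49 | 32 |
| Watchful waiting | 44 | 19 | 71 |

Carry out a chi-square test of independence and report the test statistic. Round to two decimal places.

80.71

Row totals: 257, 158, 144, 134. Column totals: 209, 210, 274. Grand total N = 693.
Expected counts (row total × column total / N):
  Surgery, Success: 257×209/693 = 77.508
  Surgery, Partial: 257×210/693 = 77.879
  Surgery, Failure: 257×274/693 = 101.613
  Medication, Success: 158×209/693 = 47.651
  Medication, Partial: 158×210/693 = 47.879
  Medication, Failure: 158×274/693 = 62.470
  Physiotherapy, Success: 144×209/693 = 43.429
  Physiotherapy, Partial: 144×210/693 = 43.636
  Physiotherapy, Failure: 144×274/693 = 56.935
  Watchful waiting, Success: 134×209/693 = 40.413
  Watchful waiting, Partial: 134×210/693 = 40.606
  Watchful waiting, Failure: 134×274/693 = 52.981
Contributions (O − E)²/E:
  (88 − 77.508)²/77.508 = 1.4203
  (87 − 77.879)²/77.879 = 1.0682
  (82 − 101.613)²/101.613 = 3.7856
  (14 − 47.651)²/47.651 = 23.7642
  (55 − 47.879)²/47.879 = 1.0591
  (89 − 62.470)²/62.470 = 11.2669
  (63 − 43.429)²/43.429 = 8.8195
  (49 − 43.636)²/43.636 = 0.6594
  (32 − 56.935)²/56.935 = 10.9204
  (44 − 40.413)²/40.413 = 0.3184
  (19 − 40.606)²/40.606 = 11.4963
  (71 − 52.981)²/52.981 = 6.1283
χ² = 1.4203 + 1.0682 + 3.7856 + 23.7642 + 1.0591 + 11.2669 + 8.8195 + 0.6594 + 10.9204 + 0.3184 + 11.4963 + 6.1283 = 80.71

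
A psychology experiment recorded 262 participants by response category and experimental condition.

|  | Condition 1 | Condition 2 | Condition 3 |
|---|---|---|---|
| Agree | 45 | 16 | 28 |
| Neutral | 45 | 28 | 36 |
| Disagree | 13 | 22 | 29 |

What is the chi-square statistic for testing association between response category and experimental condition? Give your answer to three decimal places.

15.174

Row totals: 89, 109, 64. Column totals: 103, 66, 93. Grand total N = 262.
Expected counts (row total × column total / N):
  Agree, Condition 1: 89×103/262 = 34.98855
  Agree, Condition 2: 89×66/262 = 22.41985
  Agree, Condition 3: 89×93/262 = 31.59160
  Neutral, Condition 1: 109×103/262 = 42.85115
  Neutral, Condition 2: 109×66/262 = 27.45802
  Neutral, Condition 3: 109×93/262 = 38.69084
  Disagree, Condition 1: 64×103/262 = 25.16031
  Disagree, Condition 2: 64×66/262 = 16.12214
  Disagree, Condition 3: 64×93/262 = 22.71756
Contributions (O − E)²/E:
  (45 − 34.98855)²/34.98855 = 2.8646
  (16 − 22.41985)²/22.41985 = 1.8383
  (28 − 31.59160)²/31.59160 = 0.4083
  (45 − 42.85115)²/42.85115 = 0.1078
  (28 − 27.45802)²/27.45802 = 0.0107
  (36 − 38.69084)²/38.69084 = 0.1871
  (13 − 25.16031)²/25.16031 = 5.8772
  (22 − 16.12214)²/16.12214 = 2.1430
  (29 − 22.71756)²/22.71756 = 1.7374
χ² = 2.8646 + 1.8383 + 0.4083 + 0.1078 + 0.0107 + 0.1871 + 5.8772 + 2.1430 + 1.7374 = 15.174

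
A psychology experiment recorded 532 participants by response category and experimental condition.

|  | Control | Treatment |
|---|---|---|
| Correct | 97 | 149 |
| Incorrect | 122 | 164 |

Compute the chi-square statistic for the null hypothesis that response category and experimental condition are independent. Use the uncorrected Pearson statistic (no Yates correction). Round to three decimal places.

0.568

Row totals: 246, 286. Column totals: 219, 313. Grand total N = 532.
Expected counts (row total × column total / N):
  Correct, Control: 246×219/532 = 101.2669
  Correct, Treatment: 246×313/532 = 144.7331
  Incorrect, Control: 286×219/532 = 117.7331
  Incorrect, Treatment: 286×313/532 = 168.2669
Contributions (O − E)²/E:
  (97 − 101.2669)²/101.2669 = 0.1798
  (149 − 144.7331)²/144.7331 = 0.1258
  (122 − 117.7331)²/117.7331 = 0.1546
  (164 − 168.2669)²/168.2669 = 0.1082
χ² = 0.1798 + 0.1258 + 0.1546 + 0.1082 = 0.568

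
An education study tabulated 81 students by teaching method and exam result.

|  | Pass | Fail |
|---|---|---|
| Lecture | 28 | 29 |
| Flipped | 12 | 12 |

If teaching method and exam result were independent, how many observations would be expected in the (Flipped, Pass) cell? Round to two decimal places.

11.85

Row total (Flipped) = 24; column total (Pass) = 40; grand total N = 81.
Expected count = (row total × column total) / N = 24 × 40 / 81 = 11.85.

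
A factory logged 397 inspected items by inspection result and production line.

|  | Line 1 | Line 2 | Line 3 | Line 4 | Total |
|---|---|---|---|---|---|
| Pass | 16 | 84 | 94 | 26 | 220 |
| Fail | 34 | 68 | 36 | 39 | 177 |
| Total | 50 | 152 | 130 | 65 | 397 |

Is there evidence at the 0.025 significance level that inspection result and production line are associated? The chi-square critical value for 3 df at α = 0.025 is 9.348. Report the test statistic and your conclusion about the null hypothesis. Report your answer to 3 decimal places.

32.363; reject H₀

Grand total N = 397.
Expected counts (row total × column total / N):
  Pass, Line 1: 220×50/397 = 27.7078
  Pass, Line 2: 220×152/397 = 84.2317
  Pass, Line 3: 220×130/397 = 72.0403
  Pass, Line 4: 220×65/397 = 36.0202
  Fail, Line 1: 177×50/397 = 22.2922
  Fail, Line 2: 177×152/397 = 67.7683
  Fail, Line 3: 177×130/397 = 57.9597
  Fail, Line 4: 177×65/397 = 28.9798
Contributions (O − E)²/E:
  (16 − 27.7078)²/27.7078 = 4.9471
  (84 − 84.2317)²/84.2317 = 0.0006
  (94 − 72.0403)²/72.0403 = 6.6939
  (26 − 36.0202)²/36.0202 = 2.7874
  (34 − 22.2922)²/22.2922 = 6.1489
  (68 − 67.7683)²/67.7683 = 0.0008
  (36 − 57.9597)²/57.9597 = 8.3201
  (39 − 28.9798)²/28.9798 = 3.4646
χ² = 4.9471 + 0.0006 + 6.6939 + 2.7874 + 6.1489 + 0.0008 + 8.3201 + 3.4646 = 32.363
df = (2−1)(4−1) = 3. Since 32.363 > 9.348, reject the null hypothesis of independence at α = 0.025.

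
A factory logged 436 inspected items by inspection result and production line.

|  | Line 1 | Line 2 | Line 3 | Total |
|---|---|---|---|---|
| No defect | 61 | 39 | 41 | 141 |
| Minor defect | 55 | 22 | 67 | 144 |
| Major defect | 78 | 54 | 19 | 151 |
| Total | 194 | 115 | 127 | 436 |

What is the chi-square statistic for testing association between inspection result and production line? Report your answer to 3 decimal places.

44.086

Grand total N = 436.
Expected counts (row total × column total / N):
  No defect, Line 1: 141×194/436 = 62.7385
  No defect, Line 2: 141×115/436 = 37.1904
  No defect, Line 3: 141×127/436 = 41.0711
  Minor defect, Line 1: 144×194/436 = 64.0734
  Minor defect, Line 2: 144×115/436 = 37.9817
  Minor defect, Line 3: 144×127/436 = 41.9450
  Major defect, Line 1: 151×194/436 = 67.1881
  Major defect, Line 2: 151×115/436 = 39.8280
  Major defect, Line 3: 151×127/436 = 43.9839
Contributions (O − E)²/E:
  (61 − 62.7385)²/62.7385 = 0.0482
  (39 − 37.1904)²/37.1904 = 0.0881
  (41 − 41.0711)²/41.0711 = 0.0001
  (55 − 64.0734)²/64.0734 = 1.2849
  (22 − 37.9817)²/37.9817 = 6.7247
  (67 − 41.9450)²/41.9450 = 14.9661
  (78 − 67.1881)²/67.1881 = 1.7398
  (54 − 39.8280)²/39.8280 = 5.0428
  (19 − 43.9839)²/43.9839 = 14.1914
χ² = 0.0482 + 0.0881 + 0.0001 + 1.2849 + 6.7247 + 14.9661 + 1.7398 + 5.0428 + 14.1914 = 44.086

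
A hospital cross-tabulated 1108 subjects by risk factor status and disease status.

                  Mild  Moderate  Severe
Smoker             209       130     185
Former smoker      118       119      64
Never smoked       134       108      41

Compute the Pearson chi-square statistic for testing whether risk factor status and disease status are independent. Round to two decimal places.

54.30

Row totals: 524, 301, 283. Column totals: 461, 357, 290. Grand total N = 1108.
Expected counts (row total × column total / N):
  Smoker, Mild: 524×461/1108 = 218.0181
  Smoker, Moderate: 524×357/1108 = 168.8339
  Smoker, Severe: 524×290/1108 = 137.1480
  Former smoker, Mild: 301×461/1108 = 125.2356
  Former smoker, Moderate: 301×357/1108 = 96.9829
  Former smoker, Severe: 301×290/1108 = 78.7816
  Never smoked, Mild: 283×461/1108 = 117.7464
  Never smoked, Moderate: 283×357/1108 = 91.1832
  Never smoked, Severe: 283×290/1108 = 74.0704
Contributions (O − E)²/E:
  (209 − 218.0181)²/218.0181 = 0.3730
  (130 − 168.8339)²/168.8339 = 8.9323
  (185 − 137.1480)²/137.1480 = 16.6959
  (118 − 125.2356)²/125.2356 = 0.4180
  (119 − 96.9829)²/96.9829 = 4.9983
  (64 − 78.7816)²/78.7816 = 2.7734
  (134 − 117.7464)²/117.7464 = 2.2436
  (108 − 91.1832)²/91.1832 = 3.1015
  (41 − 74.0704)²/74.0704 = 14.7650
χ² = 0.3730 + 8.9323 + 16.6959 + 0.4180 + 4.9983 + 2.7734 + 2.2436 + 3.1015 + 14.7650 = 54.30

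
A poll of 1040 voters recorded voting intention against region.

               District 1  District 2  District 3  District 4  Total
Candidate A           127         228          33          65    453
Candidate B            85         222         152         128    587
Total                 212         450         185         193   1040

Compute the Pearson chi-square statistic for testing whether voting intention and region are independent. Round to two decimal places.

Grand total N = 1040.
Expected counts (row total × column total / N):
  Candidate A, District 1: 453×212/1040 = 92.342
  Candidate A, District 2: 453×450/1040 = 196.010
  Candidate A, District 3: 453×185/1040 = 80.582
  Candidate A, District 4: 453×193/1040 = 84.066
  Candidate B, District 1: 587×212/1040 = 119.658
  Candidate B, District 2: 587×450/1040 = 253.990
  Candidate B, District 3: 587×185/1040 = 104.418
  Candidate B, District 4: 587×193/1040 = 108.934
Contributions (O − E)²/E:
  (127 − 92.342)²/92.342 = 13.0079
  (228 − 196.010)²/196.010 = 5.2210
  (33 − 80.582)²/80.582 = 28.0962
  (65 − 84.066)²/84.066 = 4.3241
  (85 − 119.658)²/119.658 = 10.0384
  (222 − 253.990)²/253.990 = 4.0291
  (152 − 104.418)²/104.418 = 21.6825
  (128 − 108.934)²/108.934 = 3.3370
χ² = 13.0079 + 5.2210 + 28.0962 + 4.3241 + 10.0384 + 4.0291 + 21.6825 + 3.3370 = 89.74

89.74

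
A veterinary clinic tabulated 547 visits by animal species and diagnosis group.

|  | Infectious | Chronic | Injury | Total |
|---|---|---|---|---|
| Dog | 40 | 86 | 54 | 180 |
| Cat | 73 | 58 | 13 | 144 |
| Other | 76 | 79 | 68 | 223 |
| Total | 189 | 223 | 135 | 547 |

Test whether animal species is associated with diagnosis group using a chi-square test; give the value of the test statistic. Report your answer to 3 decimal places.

41.945

Grand total N = 547.
Expected counts (row total × column total / N):
  Dog, Infectious: 180×189/547 = 62.1938
  Dog, Chronic: 180×223/547 = 73.3821
  Dog, Injury: 180×135/547 = 44.4241
  Cat, Infectious: 144×189/547 = 49.7550
  Cat, Chronic: 144×223/547 = 58.7057
  Cat, Injury: 144×135/547 = 35.5393
  Other, Infectious: 223×189/547 = 77.0512
  Other, Chronic: 223×223/547 = 90.9122
  Other, Injury: 223×135/547 = 55.0366
Contributions (O − E)²/E:
  (40 − 62.1938)²/62.1938 = 7.9198
  (86 − 73.3821)²/73.3821 = 2.1696
  (54 − 44.4241)²/44.4241 = 2.0641
  (73 − 49.7550)²/49.7550 = 10.8598
  (58 − 58.7057)²/58.7057 = 0.0085
  (13 − 35.5393)²/35.5393 = 14.2946
  (76 − 77.0512)²/77.0512 = 0.0143
  (79 − 90.9122)²/90.9122 = 1.5609
  (68 − 55.0366)²/55.0366 = 3.0534
χ² = 7.9198 + 2.1696 + 2.0641 + 10.8598 + 0.0085 + 14.2946 + 0.0143 + 1.5609 + 3.0534 = 41.945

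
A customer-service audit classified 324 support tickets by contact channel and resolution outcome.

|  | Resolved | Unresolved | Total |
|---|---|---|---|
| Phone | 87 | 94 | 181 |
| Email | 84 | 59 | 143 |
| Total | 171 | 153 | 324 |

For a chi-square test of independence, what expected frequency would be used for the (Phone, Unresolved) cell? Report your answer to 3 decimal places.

Row total (Phone) = 181; column total (Unresolved) = 153; grand total N = 324.
Expected count = (row total × column total) / N = 181 × 153 / 324 = 85.472.

85.472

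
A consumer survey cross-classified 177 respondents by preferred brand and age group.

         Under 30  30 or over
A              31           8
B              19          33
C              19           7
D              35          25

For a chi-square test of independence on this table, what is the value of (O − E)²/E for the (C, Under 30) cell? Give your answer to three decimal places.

0.907

Row total (C) = 26; column total (Under 30) = 104; N = 177.
Expected count E = 26 × 104 / 177 = 15.2768.
Contribution = (O − E)²/E = (19 − 15.2768)² / 15.2768 = 0.907.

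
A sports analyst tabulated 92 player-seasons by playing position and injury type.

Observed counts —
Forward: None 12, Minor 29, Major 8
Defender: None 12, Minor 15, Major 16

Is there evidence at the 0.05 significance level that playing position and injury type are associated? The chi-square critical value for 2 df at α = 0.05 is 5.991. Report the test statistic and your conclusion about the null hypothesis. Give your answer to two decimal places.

Row totals: 49, 43. Column totals: 24, 44, 24. Grand total N = 92.
Expected counts (row total × column total / N):
  Forward, None: 49×24/92 = 12.783
  Forward, Minor: 49×44/92 = 23.435
  Forward, Major: 49×24/92 = 12.783
  Defender, None: 43×24/92 = 11.217
  Defender, Minor: 43×44/92 = 20.565
  Defender, Major: 43×24/92 = 11.217
Contributions (O − E)²/E:
  (12 − 12.783)²/12.783 = 0.0480
  (29 − 23.435)²/23.435 = 1.3215
  (8 − 12.783)²/12.783 = 1.7896
  (12 − 11.217)²/11.217 = 0.0547
  (15 − 20.565)²/20.565 = 1.5059
  (16 − 11.217)²/11.217 = 2.0395
χ² = 0.0480 + 1.3215 + 1.7896 + 0.0547 + 1.5059 + 2.0395 = 6.76
df = (2−1)(3−1) = 2. Since 6.76 > 5.991, reject the null hypothesis of independence at α = 0.05.

6.76; reject H₀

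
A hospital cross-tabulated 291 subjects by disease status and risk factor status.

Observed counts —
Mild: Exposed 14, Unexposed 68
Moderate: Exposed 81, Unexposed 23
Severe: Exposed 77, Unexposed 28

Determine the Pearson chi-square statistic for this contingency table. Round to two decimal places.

83.90

Row totals: 82, 104, 105. Column totals: 172, 119. Grand total N = 291.
Expected counts (row total × column total / N):
  Mild, Exposed: 82×172/291 = 48.467
  Mild, Unexposed: 82×119/291 = 33.533
  Moderate, Exposed: 104×172/291 = 61.471
  Moderate, Unexposed: 104×119/291 = 42.529
  Severe, Exposed: 105×172/291 = 62.062
  Severe, Unexposed: 105×119/291 = 42.938
Contributions (O − E)²/E:
  (14 − 48.467)²/48.467 = 24.5110
  (68 − 33.533)²/33.533 = 35.4270
  (81 − 61.471)²/61.471 = 6.2043
  (23 − 42.529)²/42.529 = 8.9676
  (77 − 62.062)²/62.062 = 3.5955
  (28 − 42.938)²/42.938 = 5.1969
χ² = 24.5110 + 35.4270 + 6.2043 + 8.9676 + 3.5955 + 5.1969 = 83.90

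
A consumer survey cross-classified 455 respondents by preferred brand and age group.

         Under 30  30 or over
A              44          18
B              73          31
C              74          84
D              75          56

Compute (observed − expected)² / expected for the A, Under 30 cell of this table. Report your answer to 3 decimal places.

1.659

Row total (A) = 62; column total (Under 30) = 266; N = 455.
Expected count E = 62 × 266 / 455 = 36.2462.
Contribution = (O − E)²/E = (44 − 36.2462)² / 36.2462 = 1.659.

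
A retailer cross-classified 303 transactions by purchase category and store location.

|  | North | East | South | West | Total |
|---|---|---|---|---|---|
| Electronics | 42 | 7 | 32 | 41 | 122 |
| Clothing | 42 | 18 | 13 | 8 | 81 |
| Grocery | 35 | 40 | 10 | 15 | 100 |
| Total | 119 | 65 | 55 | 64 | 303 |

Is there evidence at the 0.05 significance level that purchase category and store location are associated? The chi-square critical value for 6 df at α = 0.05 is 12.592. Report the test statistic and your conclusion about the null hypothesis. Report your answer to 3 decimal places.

58.431; reject H₀

Grand total N = 303.
Expected counts (row total × column total / N):
  Electronics, North: 122×119/303 = 47.9142
  Electronics, East: 122×65/303 = 26.1716
  Electronics, South: 122×55/303 = 22.1452
  Electronics, West: 122×64/303 = 25.7690
  Clothing, North: 81×119/303 = 31.8119
  Clothing, East: 81×65/303 = 17.3762
  Clothing, South: 81×55/303 = 14.7030
  Clothing, West: 81×64/303 = 17.1089
  Grocery, North: 100×119/303 = 39.2739
  Grocery, East: 100×65/303 = 21.4521
  Grocery, South: 100×55/303 = 18.1518
  Grocery, West: 100×64/303 = 21.1221
Contributions (O − E)²/E:
  (42 − 47.9142)²/47.9142 = 0.7300
  (7 − 26.1716)²/26.1716 = 14.0439
  (32 − 22.1452)²/22.1452 = 4.3855
  (41 − 25.7690)²/25.7690 = 9.0024
  (42 − 31.8119)²/31.8119 = 3.2628
  (18 − 17.3762)²/17.3762 = 0.0224
  (13 − 14.7030)²/14.7030 = 0.1973
  (8 − 17.1089)²/17.1089 = 4.8496
  (35 − 39.2739)²/39.2739 = 0.4651
  (40 − 21.4521)²/21.4521 = 16.0369
  (10 − 18.1518)²/18.1518 = 3.6609
  (15 − 21.1221)²/21.1221 = 1.7744
χ² = 0.7300 + 14.0439 + 4.3855 + 9.0024 + 3.2628 + 0.0224 + 0.1973 + 4.8496 + 0.4651 + 16.0369 + 3.6609 + 1.7744 = 58.431
df = (3−1)(4−1) = 6. Since 58.431 > 12.592, reject the null hypothesis of independence at α = 0.05.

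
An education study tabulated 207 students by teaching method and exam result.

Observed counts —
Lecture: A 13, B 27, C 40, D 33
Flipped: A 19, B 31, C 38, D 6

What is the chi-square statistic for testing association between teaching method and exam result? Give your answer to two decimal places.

Row totals: 113, 94. Column totals: 32, 58, 78, 39. Grand total N = 207.
Expected counts (row total × column total / N):
  Lecture, A: 113×32/207 = 17.469
  Lecture, B: 113×58/207 = 31.662
  Lecture, C: 113×78/207 = 42.580
  Lecture, D: 113×39/207 = 21.290
  Flipped, A: 94×32/207 = 14.531
  Flipped, B: 94×58/207 = 26.338
  Flipped, C: 94×78/207 = 35.420
  Flipped, D: 94×39/207 = 17.710
Contributions (O − E)²/E:
  (13 − 17.469)²/17.469 = 1.1433
  (27 − 31.662)²/31.662 = 0.6864
  (40 − 42.580)²/42.580 = 0.1563
  (33 − 21.290)²/21.290 = 6.4408
  (19 − 14.531)²/14.531 = 1.3744
  (31 − 26.338)²/26.338 = 0.8252
  (38 − 35.420)²/35.420 = 0.1879
  (6 − 17.710)²/17.710 = 7.7427
χ² = 1.1433 + 0.6864 + 0.1563 + 6.4408 + 1.3744 + 0.8252 + 0.1879 + 7.7427 = 18.56

18.56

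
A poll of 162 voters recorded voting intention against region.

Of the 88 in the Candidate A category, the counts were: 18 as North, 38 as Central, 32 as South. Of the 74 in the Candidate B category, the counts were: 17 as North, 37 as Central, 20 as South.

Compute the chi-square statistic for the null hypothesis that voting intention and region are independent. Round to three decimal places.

Row totals: 88, 74. Column totals: 35, 75, 52. Grand total N = 162.
Expected counts (row total × column total / N):
  Candidate A, North: 88×35/162 = 19.0123
  Candidate A, Central: 88×75/162 = 40.7407
  Candidate A, South: 88×52/162 = 28.2469
  Candidate B, North: 74×35/162 = 15.9877
  Candidate B, Central: 74×75/162 = 34.2593
  Candidate B, South: 74×52/162 = 23.7531
Contributions (O − E)²/E:
  (18 − 19.0123)²/19.0123 = 0.0539
  (38 − 40.7407)²/40.7407 = 0.1844
  (32 − 28.2469)²/28.2469 = 0.4987
  (17 − 15.9877)²/15.9877 = 0.0641
  (37 − 34.2593)²/34.2593 = 0.2193
  (20 − 23.7531)²/23.7531 = 0.5930
χ² = 0.0539 + 0.1844 + 0.4987 + 0.0641 + 0.2193 + 0.5930 = 1.613

1.613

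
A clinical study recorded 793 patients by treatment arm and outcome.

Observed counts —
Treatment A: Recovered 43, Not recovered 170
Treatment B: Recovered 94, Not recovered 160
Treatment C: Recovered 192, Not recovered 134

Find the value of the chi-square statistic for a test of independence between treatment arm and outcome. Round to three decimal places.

82.603

Row totals: 213, 254, 326. Column totals: 329, 464. Grand total N = 793.
Expected counts (row total × column total / N):
  Treatment A, Recovered: 213×329/793 = 88.3695
  Treatment A, Not recovered: 213×464/793 = 124.6305
  Treatment B, Recovered: 254×329/793 = 105.3796
  Treatment B, Not recovered: 254×464/793 = 148.6204
  Treatment C, Recovered: 326×329/793 = 135.2509
  Treatment C, Not recovered: 326×464/793 = 190.7491
Contributions (O − E)²/E:
  (43 − 88.3695)²/88.3695 = 23.2930
  (170 − 124.6305)²/124.6305 = 16.5160
  (94 − 105.3796)²/105.3796 = 1.2288
  (160 − 148.6204)²/148.6204 = 0.8713
  (192 − 135.2509)²/135.2509 = 23.8110
  (134 − 190.7491)²/190.7491 = 16.8832
χ² = 23.2930 + 16.5160 + 1.2288 + 0.8713 + 23.8110 + 16.8832 = 82.603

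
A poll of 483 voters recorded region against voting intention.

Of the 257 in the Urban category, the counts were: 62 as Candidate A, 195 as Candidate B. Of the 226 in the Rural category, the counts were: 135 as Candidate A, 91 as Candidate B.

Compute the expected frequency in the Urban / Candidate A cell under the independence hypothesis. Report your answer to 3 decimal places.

104.822

Row total (Urban) = 257; column total (Candidate A) = 197; grand total N = 483.
Expected count = (row total × column total) / N = 257 × 197 / 483 = 104.822.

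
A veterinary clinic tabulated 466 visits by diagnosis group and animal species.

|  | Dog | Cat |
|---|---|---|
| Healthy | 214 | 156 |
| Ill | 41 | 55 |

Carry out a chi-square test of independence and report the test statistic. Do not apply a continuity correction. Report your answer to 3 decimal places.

Row totals: 370, 96. Column totals: 255, 211. Grand total N = 466.
Expected counts (row total × column total / N):
  Healthy, Dog: 370×255/466 = 202.4678
  Healthy, Cat: 370×211/466 = 167.5322
  Ill, Dog: 96×255/466 = 52.5322
  Ill, Cat: 96×211/466 = 43.4678
Contributions (O − E)²/E:
  (214 − 202.4678)²/202.4678 = 0.6569
  (156 − 167.5322)²/167.5322 = 0.7938
  (41 − 52.5322)²/52.5322 = 2.5316
  (55 − 43.4678)²/43.4678 = 3.0595
χ² = 0.6569 + 0.7938 + 2.5316 + 3.0595 = 7.042

7.042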